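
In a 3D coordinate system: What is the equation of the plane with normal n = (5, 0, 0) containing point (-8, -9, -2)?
d = n·P = (5)(-8) + (0)(-9) + (0)(-2) = -40
Plane: 5x = -40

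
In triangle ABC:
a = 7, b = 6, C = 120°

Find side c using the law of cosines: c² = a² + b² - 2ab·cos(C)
c² = 7² + 6² - 2·7·6·cos(120°)
c² = 49 + 36 - 84·-0.5000 = 127
c = √127 = 11.27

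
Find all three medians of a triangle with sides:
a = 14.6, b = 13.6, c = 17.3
Using m_x = ½√(2y² + 2z² - x²):
m_a = ½√(2·13.6² + 2·17.3² - 14.6²) = ½√755.34 = 13.74
m_b = ½√(2·14.6² + 2·17.3² - 13.6²) = ½√839.94 = 14.49
m_c = ½√(2·14.6² + 2·13.6² - 17.3²) = ½√496.95 = 11.15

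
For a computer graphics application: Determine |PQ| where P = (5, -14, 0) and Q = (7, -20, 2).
d = √[(2)² + (-6)² + (2)²] = √44 = 6.633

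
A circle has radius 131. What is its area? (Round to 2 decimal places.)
Area = pi * r²
Area = pi * 131²
Area = pi * 17161
Area = 53912.87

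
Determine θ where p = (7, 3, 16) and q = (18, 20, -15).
p·q = -54, |p|² = 314, |q|² = 949
cos θ = -54/√297986 ≈ -0.09892
θ ≈ 95.68°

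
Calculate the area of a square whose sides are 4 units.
Area = s²
Area = 4²
Area = 16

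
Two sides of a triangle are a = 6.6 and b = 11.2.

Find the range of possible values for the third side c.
By the triangle inequality: |a - b| < c < a + b
|6.6 - 11.2| < c < 6.6 + 11.2
4.6 < c < 17.8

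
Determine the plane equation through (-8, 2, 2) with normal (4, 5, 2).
d = n·P = (4)(-8) + (5)(2) + (2)(2) = -18
Plane: 4x + 5y + 2z = -18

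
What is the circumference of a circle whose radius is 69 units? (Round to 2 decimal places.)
Circumference = 2 * pi * r
Circumference = 2 * pi * 69
Circumference = 433.54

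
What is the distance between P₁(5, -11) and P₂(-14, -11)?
Using the distance formula: d = sqrt((x₂-x₁)² + (y₂-y₁)²)
dx = (-14) - 5 = -19
dy = (-11) - (-11) = 0
d = sqrt((-19)² + 0²) = sqrt(361 + 0) = sqrt(361) = 19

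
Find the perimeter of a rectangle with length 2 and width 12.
Perimeter = 2 * (length + width)
Perimeter = 2 * (2 + 12)
Perimeter = 2 * 14
Perimeter = 28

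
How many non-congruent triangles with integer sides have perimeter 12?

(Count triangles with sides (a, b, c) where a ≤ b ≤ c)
With a ≤ b ≤ c and a + b + c = 12, the triangle inequality a + b > c gives c < 12/2, so c ≤ 5.
Iterate a from 1 to ⌊p/3⌋ = 4; for each a, b ranges from a to ⌊(p−a)/2⌋ with c = p − a − b, keeping only c ≥ b.
Triples: (2, 5, 5), (3, 4, 5), (4, 4, 4)
Count = 3 triangles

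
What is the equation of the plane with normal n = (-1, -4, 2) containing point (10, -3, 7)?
d = n·P = (-1)(10) + (-4)(-3) + (2)(7) = 16
Plane: -x - 4y + 2z = 16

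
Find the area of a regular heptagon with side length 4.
For a regular 7-gon with side length s = 4:
Apothem a = s / (2*tan(pi/7)) = 4 / (2*tan(pi/7)) ≈ 4.153
Perimeter P = 7 * 4 = 28
Area = (1/2) * P * a = (1/2) * 28 * 4.153 = 58.14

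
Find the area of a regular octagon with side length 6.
For a regular 8-gon with side length s = 6:
Apothem a = s / (2*tan(pi/8)) = 6 / (2*tan(pi/8)) ≈ 7.2426
Perimeter P = 8 * 6 = 48
Area = (1/2) * P * a = (1/2) * 48 * 7.2426 = 173.82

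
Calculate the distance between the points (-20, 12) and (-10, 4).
Using the distance formula: d = sqrt((x₂-x₁)² + (y₂-y₁)²)
dx = (-10) - (-20) = 10
dy = 4 - 12 = -8
d = sqrt(10² + (-8)²) = sqrt(100 + 64) = sqrt(164) = 12.81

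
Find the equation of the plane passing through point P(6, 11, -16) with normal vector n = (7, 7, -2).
d = n·P = (7)(6) + (7)(11) + (-2)(-16) = 151
Plane: 7x + 7y - 2z = 151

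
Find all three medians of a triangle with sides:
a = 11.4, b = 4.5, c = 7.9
Using m_x = ½√(2y² + 2z² - x²):
m_a = ½√(2·4.5² + 2·7.9² - 11.4²) = ½√35.36 = 2.973
m_b = ½√(2·11.4² + 2·7.9² - 4.5²) = ½√364.49 = 9.546
m_c = ½√(2·11.4² + 2·4.5² - 7.9²) = ½√238.01 = 7.714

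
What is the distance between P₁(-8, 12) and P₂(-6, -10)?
Using the distance formula: d = sqrt((x₂-x₁)² + (y₂-y₁)²)
dx = (-6) - (-8) = 2
dy = (-10) - 12 = -22
d = sqrt(2² + (-22)²) = sqrt(4 + 484) = sqrt(488) = 22.09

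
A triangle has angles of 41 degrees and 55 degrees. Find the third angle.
Sum of angles in a triangle = 180 degrees
Third angle = 180 - 41 - 55
Third angle = 84 degrees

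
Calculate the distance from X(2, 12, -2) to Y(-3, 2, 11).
d = √[(-5)² + (-10)² + (13)²] = √294 = 17.15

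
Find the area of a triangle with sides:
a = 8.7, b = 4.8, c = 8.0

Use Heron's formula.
s = (a+b+c)/2 = (8.7+4.8+8.0)/2 = 10.75
A = √(s(s-a)(s-b)(s-c)) = √(10.75·2.05·5.95·2.75)
A = √360.589 = 18.99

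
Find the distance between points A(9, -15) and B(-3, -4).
Using the distance formula: d = sqrt((x₂-x₁)² + (y₂-y₁)²)
dx = (-3) - 9 = -12
dy = (-4) - (-15) = 11
d = sqrt((-12)² + 11²) = sqrt(144 + 121) = sqrt(265) = 16.28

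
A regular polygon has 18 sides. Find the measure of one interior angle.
Interior angle of a regular n-gon = (n-2)*180/n
Interior angle = (18-2)*180/18
Interior angle = 16*180/18
Interior angle = 2880/18
Interior angle = 160 degrees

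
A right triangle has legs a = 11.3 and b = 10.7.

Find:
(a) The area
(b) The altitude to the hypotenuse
(a) Area = ½ab = ½·11.3·10.7 = 60.455
(b) Hypotenuse c = √(11.3² + 10.7²) = √242.18 = 15.5621
    Area = ½·c·h_c  →  h_c = 2·Area/c = 2·60.455/15.5621 = 7.77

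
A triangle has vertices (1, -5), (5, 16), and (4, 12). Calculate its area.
Using the coordinate formula: Area = (1/2)|x₁(y₂-y₃) + x₂(y₃-y₁) + x₃(y₁-y₂)|
Area = (1/2)|1(16-12) + 5(12-(-5)) + 4((-5)-16)|
Area = (1/2)|1*4 + 5*17 + 4*(-21)|
Area = (1/2)|4 + 85 + (-84)|
Area = (1/2)*5 = 2.50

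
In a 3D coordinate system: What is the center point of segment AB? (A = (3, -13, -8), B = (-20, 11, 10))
Midpoint = ((3-20)/2, (-13+11)/2, (-8+10)/2) = (-8.5, -1, 1)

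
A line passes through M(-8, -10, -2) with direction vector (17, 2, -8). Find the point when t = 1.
P(1) = (-8 + 17(1), -10 + 2(1), -2 + (-8)(1)) = (9, -8, -10)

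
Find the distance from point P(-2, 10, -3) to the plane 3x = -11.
d = |3(-2) + 0(10) + 0(-3) - (-11)| / √(3² + 0² + 0²) = 5/√9 = 1.667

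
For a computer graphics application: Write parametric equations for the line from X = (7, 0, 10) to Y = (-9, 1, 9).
Direction vector d = Y - X = (-16, 1, -1)
x = 7 - 16t, y = 0 + t, z = 10 - t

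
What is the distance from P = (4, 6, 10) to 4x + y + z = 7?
d = |4(4) + 1(6) + 1(10) - (7)| / √(4² + 1² + 1²) = 25/√18 = 5.893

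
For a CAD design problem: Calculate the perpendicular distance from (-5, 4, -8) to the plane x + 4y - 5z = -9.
d = |1(-5) + 4(4) + (-5)(-8) - (-9)| / √(1² + 4² + (-5)²) = 60/√42 = 9.258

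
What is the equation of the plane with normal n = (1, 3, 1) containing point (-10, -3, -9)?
d = n·P = (1)(-10) + (3)(-3) + (1)(-9) = -28
Plane: x + 3y + z = -28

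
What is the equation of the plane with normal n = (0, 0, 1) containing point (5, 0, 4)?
d = n·P = (0)(5) + (0)(0) + (1)(4) = 4
Plane: z = 4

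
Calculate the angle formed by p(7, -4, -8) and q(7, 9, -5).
p·q = 53, |p|² = 129, |q|² = 155
cos θ = 53/√19995 ≈ 0.3748
θ ≈ 67.99°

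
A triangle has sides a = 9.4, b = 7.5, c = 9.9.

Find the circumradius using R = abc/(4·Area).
s = (a+b+c)/2 = 13.4
Area = √(s(s-a)(s-b)(s-c)) = √(13.4·4·5.9·3.5) = 33.2692
R = abc/(4·Area) = (9.4·7.5·9.9)/(4·33.2692) = 697.95/133.0768 = 5.245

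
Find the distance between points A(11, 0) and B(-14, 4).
Using the distance formula: d = sqrt((x₂-x₁)² + (y₂-y₁)²)
dx = (-14) - 11 = -25
dy = 4 - 0 = 4
d = sqrt((-25)² + 4²) = sqrt(625 + 16) = sqrt(641) = 25.32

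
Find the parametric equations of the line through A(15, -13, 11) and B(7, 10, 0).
Direction vector d = B - A = (-8, 23, -11)
x = 15 - 8t, y = -13 + 23t, z = 11 - 11t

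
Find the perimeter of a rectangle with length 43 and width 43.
Perimeter = 2 * (length + width)
Perimeter = 2 * (43 + 43)
Perimeter = 2 * 86
Perimeter = 172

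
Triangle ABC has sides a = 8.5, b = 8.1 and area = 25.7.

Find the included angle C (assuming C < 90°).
Area = ½ab·sin(C)  →  sin(C) = 2·Area/(ab)
sin(C) = 2·25.7/(8.5·8.1) = 0.746550
C = arcsin(0.746550) = 48.29°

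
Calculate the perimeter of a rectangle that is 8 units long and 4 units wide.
Perimeter = 2 * (length + width)
Perimeter = 2 * (8 + 4)
Perimeter = 2 * 12
Perimeter = 24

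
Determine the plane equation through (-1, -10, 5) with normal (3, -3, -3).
d = n·P = (3)(-1) + (-3)(-10) + (-3)(5) = 12
Plane: 3x - 3y - 3z = 12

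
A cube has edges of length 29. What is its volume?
Volume = s³
Volume = 29³
Volume = 24389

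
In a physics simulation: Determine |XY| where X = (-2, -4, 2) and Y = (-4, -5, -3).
d = √[(-2)² + (-1)² + (-5)²] = √30 = 5.477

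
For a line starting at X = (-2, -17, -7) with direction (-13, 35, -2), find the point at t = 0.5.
P(0.5) = (-2 + (-13)(0.5), -17 + 35(0.5), -7 + (-2)(0.5)) = (-8.5, 0.5, -8)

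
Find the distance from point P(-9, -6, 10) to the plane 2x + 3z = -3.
d = |2(-9) + 0(-6) + 3(10) - (-3)| / √(2² + 0² + 3²) = 15/√13 = 4.16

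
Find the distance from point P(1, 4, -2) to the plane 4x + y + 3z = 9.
d = |4(1) + 1(4) + 3(-2) - (9)| / √(4² + 1² + 3²) = 7/√26 = 1.373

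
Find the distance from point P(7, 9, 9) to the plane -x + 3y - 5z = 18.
d = |(-1)(7) + 3(9) + (-5)(9) - (18)| / √((-1)² + 3² + (-5)²) = 43/√35 = 7.268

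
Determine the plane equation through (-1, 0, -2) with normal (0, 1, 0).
d = n·P = (0)(-1) + (1)(0) + (0)(-2) = 0
Plane: y = 0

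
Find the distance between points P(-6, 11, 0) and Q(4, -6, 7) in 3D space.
d = √[(10)² + (-17)² + (7)²] = √438 = 20.93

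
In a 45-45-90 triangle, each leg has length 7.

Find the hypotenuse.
Hypotenuse = 7√2 = 9.899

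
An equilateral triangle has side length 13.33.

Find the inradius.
For an equilateral triangle, r = s/(2√3) where s is the side.
r = 13.33/(2√3) = 13.33/3.464102 = 3.848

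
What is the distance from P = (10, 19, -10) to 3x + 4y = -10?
d = |3(10) + 4(19) + 0(-10) - (-10)| / √(3² + 4² + 0²) = 116/√25 = 23.2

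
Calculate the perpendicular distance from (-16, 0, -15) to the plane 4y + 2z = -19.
d = |0(-16) + 4(0) + 2(-15) - (-19)| / √(0² + 4² + 2²) = 11/√20 = 2.46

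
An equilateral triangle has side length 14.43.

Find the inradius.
For an equilateral triangle, r = s/(2√3) where s is the side.
r = 14.43/(2√3) = 14.43/3.464102 = 4.166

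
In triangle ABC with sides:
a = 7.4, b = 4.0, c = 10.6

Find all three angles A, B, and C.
By the law of cosines:
cos(A) = (b² + c² - a²)/(2bc) = 0.867925  →  A = 29.78°
cos(B) = (a² + c² - b²)/(2ac) = 0.963284  →  B = 15.57°
cos(C) = (a² + b² - c²)/(2ab) = -0.702703  →  C = 134.6°
Check: A + B + C = 180.0° ✓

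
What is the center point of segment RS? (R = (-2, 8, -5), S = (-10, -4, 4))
Midpoint = ((-2-10)/2, (8-4)/2, (-5+4)/2) = (-6, 2, -0.5)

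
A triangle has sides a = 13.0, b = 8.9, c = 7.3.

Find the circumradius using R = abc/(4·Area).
s = (a+b+c)/2 = 14.6
Area = √(s(s-a)(s-b)(s-c)) = √(14.6·1.6·5.7·7.3) = 31.1771
R = abc/(4·Area) = (13.0·8.9·7.3)/(4·31.1771) = 844.61/124.7084 = 6.773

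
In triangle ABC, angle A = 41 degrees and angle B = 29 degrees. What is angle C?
Sum of angles in a triangle = 180 degrees
Third angle = 180 - 41 - 29
Third angle = 110 degrees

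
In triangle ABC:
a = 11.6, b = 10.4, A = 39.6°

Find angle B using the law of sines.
sin(B)/b = sin(A)/a
sin(B) = b·sin(A)/a = 10.4·sin(39.6°)/11.6 = 0.571484
B = arcsin(0.571484) = 34.85°  (b ≤ a, so B ≤ A and the acute solution is unique)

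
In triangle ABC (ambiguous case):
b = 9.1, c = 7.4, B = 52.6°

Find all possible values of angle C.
sin(C)/c = sin(B)/b  →  sin(C) = c·sin(B)/b = 7.4·sin(52.6°)/9.1 = 0.646007
C₁ = arcsin(0.646007) = 40.24°,  C₂ = 180° - C₁ = 139.76°
Check C₂: A = 180° - 52.6° - 139.76° = -12.36° ≤ 0, rejected
C = 40.24° (one solution)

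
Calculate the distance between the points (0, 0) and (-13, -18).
Using the distance formula: d = sqrt((x₂-x₁)² + (y₂-y₁)²)
dx = (-13) - 0 = -13
dy = (-18) - 0 = -18
d = sqrt((-13)² + (-18)²) = sqrt(169 + 324) = sqrt(493) = 22.20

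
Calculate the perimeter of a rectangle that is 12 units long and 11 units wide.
Perimeter = 2 * (length + width)
Perimeter = 2 * (12 + 11)
Perimeter = 2 * 23
Perimeter = 46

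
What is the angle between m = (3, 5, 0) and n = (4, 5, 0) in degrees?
m·n = 37, |m|² = 34, |n|² = 41
cos θ = 37/√1394 ≈ 0.991
θ ≈ 7.696°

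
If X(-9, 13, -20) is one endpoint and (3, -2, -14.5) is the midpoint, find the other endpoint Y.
Y = (2×3 - (-9), 2×(-2) - 13, 2×(-14.5) - (-20)) = (15, -17, -9)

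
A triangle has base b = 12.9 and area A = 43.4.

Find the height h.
A = ½bh  →  h = 2A/b
h = 2·43.4/12.9 = 6.729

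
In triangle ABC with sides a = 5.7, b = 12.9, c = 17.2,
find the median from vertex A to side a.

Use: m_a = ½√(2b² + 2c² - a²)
m_a = ½√(2·12.9² + 2·17.2² - 5.7²)
m_a = ½√(332.82 + 591.68 - 32.49) = ½√892.01 = 14.93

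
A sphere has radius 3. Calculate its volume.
Volume = (4/3) * pi * r³
Volume = (4/3) * pi * 3³
Volume = (4/3) * pi * 27
Volume = 113.10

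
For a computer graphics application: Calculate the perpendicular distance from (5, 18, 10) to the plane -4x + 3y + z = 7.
d = |(-4)(5) + 3(18) + 1(10) - (7)| / √((-4)² + 3² + 1²) = 37/√26 = 7.256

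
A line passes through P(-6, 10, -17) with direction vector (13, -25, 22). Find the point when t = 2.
P(2) = (-6 + 13(2), 10 + (-25)(2), -17 + 22(2)) = (20, -40, 27)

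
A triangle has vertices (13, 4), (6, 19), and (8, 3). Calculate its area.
Using the coordinate formula: Area = (1/2)|x₁(y₂-y₃) + x₂(y₃-y₁) + x₃(y₁-y₂)|
Area = (1/2)|13(19-3) + 6(3-4) + 8(4-19)|
Area = (1/2)|13*16 + 6*(-1) + 8*(-15)|
Area = (1/2)|208 + (-6) + (-120)|
Area = (1/2)*82 = 41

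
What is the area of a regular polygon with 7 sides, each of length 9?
For a regular 7-gon with side length s = 9:
Apothem a = s / (2*tan(pi/7)) = 9 / (2*tan(pi/7)) ≈ 9.3443
Perimeter P = 7 * 9 = 63
Area = (1/2) * P * a = (1/2) * 63 * 9.3443 = 294.35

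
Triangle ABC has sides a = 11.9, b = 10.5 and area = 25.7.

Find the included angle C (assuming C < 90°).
Area = ½ab·sin(C)  →  sin(C) = 2·Area/(ab)
sin(C) = 2·25.7/(11.9·10.5) = 0.411365
C = arcsin(0.411365) = 24.29°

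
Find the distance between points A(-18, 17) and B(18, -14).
Using the distance formula: d = sqrt((x₂-x₁)² + (y₂-y₁)²)
dx = 18 - (-18) = 36
dy = (-14) - 17 = -31
d = sqrt(36² + (-31)²) = sqrt(1296 + 961) = sqrt(2257) = 47.51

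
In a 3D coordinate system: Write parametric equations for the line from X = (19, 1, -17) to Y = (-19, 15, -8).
Direction vector d = Y - X = (-38, 14, 9)
x = 19 - 38t, y = 1 + 14t, z = -17 + 9t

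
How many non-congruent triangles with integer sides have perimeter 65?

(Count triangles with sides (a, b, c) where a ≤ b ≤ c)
With a ≤ b ≤ c and a + b + c = 65, the triangle inequality a + b > c gives c < 65/2, so c ≤ 32.
Iterate a from 1 to ⌊p/3⌋ = 21; for each a, b ranges from a to ⌊(p−a)/2⌋ with c = p − a − b, keeping only c ≥ b.
Triples: (1, 32, 32), (2, 31, 32), (3, 30, 32), …
Count = 96 triangles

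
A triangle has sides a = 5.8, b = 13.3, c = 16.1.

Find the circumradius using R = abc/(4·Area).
s = (a+b+c)/2 = 17.6
Area = √(s(s-a)(s-b)(s-c)) = √(17.6·11.8·4.3·1.5) = 36.5997
R = abc/(4·Area) = (5.8·13.3·16.1)/(4·36.5997) = 1241.954/146.3988 = 8.483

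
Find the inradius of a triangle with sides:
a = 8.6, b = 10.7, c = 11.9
s = (a+b+c)/2 = (8.6+10.7+11.9)/2 = 15.6
Area = √(s(s-a)(s-b)(s-c)) = √(15.6·7·4.9·3.7) = 44.4949
r = Area/s = 44.4949/15.6 = 2.852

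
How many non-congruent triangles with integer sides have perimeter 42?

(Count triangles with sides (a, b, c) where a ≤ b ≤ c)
With a ≤ b ≤ c and a + b + c = 42, the triangle inequality a + b > c gives c < 42/2, so c ≤ 20.
Iterate a from 1 to ⌊p/3⌋ = 14; for each a, b ranges from a to ⌊(p−a)/2⌋ with c = p − a − b, keeping only c ≥ b.
Triples: (2, 20, 20), (3, 19, 20), (4, 18, 20), …
Count = 37 triangles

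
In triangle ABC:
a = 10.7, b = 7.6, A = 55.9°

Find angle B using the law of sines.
sin(B)/b = sin(A)/a
sin(B) = b·sin(A)/a = 7.6·sin(55.9°)/10.7 = 0.588155
B = arcsin(0.588155) = 36.03°  (b ≤ a, so B ≤ A and the acute solution is unique)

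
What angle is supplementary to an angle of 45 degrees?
Supplementary angles sum to 180 degrees.
Other angle = 180 - 45
Other angle = 135 degrees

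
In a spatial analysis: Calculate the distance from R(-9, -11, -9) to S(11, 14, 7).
d = √[(20)² + (25)² + (16)²] = √1281 = 35.79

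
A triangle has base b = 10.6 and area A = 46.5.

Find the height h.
A = ½bh  →  h = 2A/b
h = 2·46.5/10.6 = 8.774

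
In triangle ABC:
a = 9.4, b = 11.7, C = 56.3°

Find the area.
Using A = ½ab·sin(C):
A = ½·9.4·11.7·sin(56.3°) = ½·109.98·0.831954 = 45.75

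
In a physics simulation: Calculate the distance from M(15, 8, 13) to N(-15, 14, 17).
d = √[(-30)² + (6)² + (4)²] = √952 = 30.85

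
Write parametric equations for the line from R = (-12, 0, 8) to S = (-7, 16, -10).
Direction vector d = S - R = (5, 16, -18)
x = -12 + 5t, y = 0 + 16t, z = 8 - 18t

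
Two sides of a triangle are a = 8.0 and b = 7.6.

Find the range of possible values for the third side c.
By the triangle inequality: |a - b| < c < a + b
|8.0 - 7.6| < c < 8.0 + 7.6
0.4 < c < 15.6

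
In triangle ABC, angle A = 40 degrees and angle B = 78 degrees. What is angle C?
Sum of angles in a triangle = 180 degrees
Third angle = 180 - 40 - 78
Third angle = 62 degrees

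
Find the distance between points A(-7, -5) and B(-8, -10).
Using the distance formula: d = sqrt((x₂-x₁)² + (y₂-y₁)²)
dx = (-8) - (-7) = -1
dy = (-10) - (-5) = -5
d = sqrt((-1)² + (-5)²) = sqrt(1 + 25) = sqrt(26) = 5.10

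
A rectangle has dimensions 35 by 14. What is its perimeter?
Perimeter = 2 * (length + width)
Perimeter = 2 * (35 + 14)
Perimeter = 2 * 49
Perimeter = 98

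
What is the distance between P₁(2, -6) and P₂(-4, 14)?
Using the distance formula: d = sqrt((x₂-x₁)² + (y₂-y₁)²)
dx = (-4) - 2 = -6
dy = 14 - (-6) = 20
d = sqrt((-6)² + 20²) = sqrt(36 + 400) = sqrt(436) = 20.88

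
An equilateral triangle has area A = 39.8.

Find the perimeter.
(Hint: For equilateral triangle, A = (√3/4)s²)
A = (√3/4)s²  →  s² = 4A/√3 = 4·39.8/√3 = 91.9142
s = 9.58719
Perimeter = 3s = 28.76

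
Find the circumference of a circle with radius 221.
Circumference = 2 * pi * r
Circumference = 2 * pi * 221
Circumference = 1388.58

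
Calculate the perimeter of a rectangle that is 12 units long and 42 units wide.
Perimeter = 2 * (length + width)
Perimeter = 2 * (12 + 42)
Perimeter = 2 * 54
Perimeter = 108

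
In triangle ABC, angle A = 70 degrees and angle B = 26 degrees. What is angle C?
Sum of angles in a triangle = 180 degrees
Third angle = 180 - 70 - 26
Third angle = 84 degrees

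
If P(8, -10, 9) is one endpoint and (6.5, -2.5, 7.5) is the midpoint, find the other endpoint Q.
Q = (2×6.5 - 8, 2×(-2.5) - (-10), 2×7.5 - 9) = (5, 5, 6)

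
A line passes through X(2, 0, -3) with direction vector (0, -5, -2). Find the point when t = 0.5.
P(0.5) = (2 + 0(0.5), 0 + (-5)(0.5), -3 + (-2)(0.5)) = (2, -2.5, -4)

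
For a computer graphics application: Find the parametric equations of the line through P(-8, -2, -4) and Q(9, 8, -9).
Direction vector d = Q - P = (17, 10, -5)
x = -8 + 17t, y = -2 + 10t, z = -4 - 5t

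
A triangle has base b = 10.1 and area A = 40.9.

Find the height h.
A = ½bh  →  h = 2A/b
h = 2·40.9/10.1 = 8.099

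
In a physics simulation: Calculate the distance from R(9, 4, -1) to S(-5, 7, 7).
d = √[(-14)² + (3)² + (8)²] = √269 = 16.4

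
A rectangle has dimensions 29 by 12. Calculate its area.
Area = length * width
Area = 29 * 12
Area = 348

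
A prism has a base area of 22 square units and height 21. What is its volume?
Volume = base area * height
Volume = 22 * 21
Volume = 462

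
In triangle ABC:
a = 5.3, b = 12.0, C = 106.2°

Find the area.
Using A = ½ab·sin(C):
A = ½·5.3·12.0·sin(106.2°) = ½·63.6·0.960294 = 30.54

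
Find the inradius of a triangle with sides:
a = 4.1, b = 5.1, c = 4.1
s = (a+b+c)/2 = (4.1+5.1+4.1)/2 = 6.65
Area = √(s(s-a)(s-b)(s-c)) = √(6.65·2.55·1.55·2.55) = 8.18685
r = Area/s = 8.18685/6.65 = 1.231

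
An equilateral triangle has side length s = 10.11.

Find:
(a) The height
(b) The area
(a) Height h = s·√3/2 = 10.11·√3/2 = 8.756
(b) Area = (√3/4)·s² = (√3/4)·10.11² = (√3/4)·102.212 = 44.26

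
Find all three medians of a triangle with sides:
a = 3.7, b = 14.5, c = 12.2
Using m_x = ½√(2y² + 2z² - x²):
m_a = ½√(2·14.5² + 2·12.2² - 3.7²) = ½√704.49 = 13.27
m_b = ½√(2·3.7² + 2·12.2² - 14.5²) = ½√114.81 = 5.357
m_c = ½√(2·3.7² + 2·14.5² - 12.2²) = ½√299.04 = 8.646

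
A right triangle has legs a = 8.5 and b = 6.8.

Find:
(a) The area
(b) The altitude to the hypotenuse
(a) Area = ½ab = ½·8.5·6.8 = 28.9
(b) Hypotenuse c = √(8.5² + 6.8²) = √118.49 = 10.8853
    Area = ½·c·h_c  →  h_c = 2·Area/c = 2·28.9/10.8853 = 5.31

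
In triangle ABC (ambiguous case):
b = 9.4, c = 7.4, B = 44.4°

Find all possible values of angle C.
sin(C)/c = sin(B)/b  →  sin(C) = c·sin(B)/b = 7.4·sin(44.4°)/9.4 = 0.550799
C₁ = arcsin(0.550799) = 33.42°,  C₂ = 180° - C₁ = 146.58°
Check C₂: A = 180° - 44.4° - 146.58° = -10.98° ≤ 0, rejected
C = 33.42° (one solution)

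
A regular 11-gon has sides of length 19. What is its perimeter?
Perimeter = number of sides * side length
Perimeter = 11 * 19
Perimeter = 209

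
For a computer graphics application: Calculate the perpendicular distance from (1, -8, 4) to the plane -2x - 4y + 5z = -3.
d = |(-2)(1) + (-4)(-8) + 5(4) - (-3)| / √((-2)² + (-4)² + 5²) = 53/√45 = 7.901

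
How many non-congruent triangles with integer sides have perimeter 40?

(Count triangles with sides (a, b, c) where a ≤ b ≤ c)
With a ≤ b ≤ c and a + b + c = 40, the triangle inequality a + b > c gives c < 40/2, so c ≤ 19.
Iterate a from 1 to ⌊p/3⌋ = 13; for each a, b ranges from a to ⌊(p−a)/2⌋ with c = p − a − b, keeping only c ≥ b.
Triples: (2, 19, 19), (3, 18, 19), (4, 17, 19), …
Count = 33 triangles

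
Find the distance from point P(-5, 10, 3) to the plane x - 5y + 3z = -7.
d = |1(-5) + (-5)(10) + 3(3) - (-7)| / √(1² + (-5)² + 3²) = 39/√35 = 6.592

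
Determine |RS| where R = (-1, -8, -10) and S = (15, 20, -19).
d = √[(16)² + (28)² + (-9)²] = √1121 = 33.48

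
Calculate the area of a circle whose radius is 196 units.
Area = pi * r²
Area = pi * 196²
Area = pi * 38416
Area = 120687.42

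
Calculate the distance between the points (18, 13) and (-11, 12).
Using the distance formula: d = sqrt((x₂-x₁)² + (y₂-y₁)²)
dx = (-11) - 18 = -29
dy = 12 - 13 = -1
d = sqrt((-29)² + (-1)²) = sqrt(841 + 1) = sqrt(842) = 29.02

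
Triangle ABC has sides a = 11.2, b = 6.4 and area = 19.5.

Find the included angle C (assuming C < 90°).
Area = ½ab·sin(C)  →  sin(C) = 2·Area/(ab)
sin(C) = 2·19.5/(11.2·6.4) = 0.544085
C = arcsin(0.544085) = 32.96°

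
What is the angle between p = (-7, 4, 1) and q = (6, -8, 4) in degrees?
p·q = -70, |p|² = 66, |q|² = 116
cos θ = -70/√7656 ≈ -0.8
θ ≈ 143.1°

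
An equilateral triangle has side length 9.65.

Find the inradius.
For an equilateral triangle, r = s/(2√3) where s is the side.
r = 9.65/(2√3) = 9.65/3.464102 = 2.786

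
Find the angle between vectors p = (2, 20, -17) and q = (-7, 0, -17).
p·q = 275, |p|² = 693, |q|² = 338
cos θ = 275/√234234 ≈ 0.5682
θ ≈ 55.37°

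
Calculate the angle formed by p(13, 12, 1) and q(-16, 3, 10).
p·q = -162, |p|² = 314, |q|² = 365
cos θ = -162/√114610 ≈ -0.4785
θ ≈ 118.6°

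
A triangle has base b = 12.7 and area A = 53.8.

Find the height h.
A = ½bh  →  h = 2A/b
h = 2·53.8/12.7 = 8.472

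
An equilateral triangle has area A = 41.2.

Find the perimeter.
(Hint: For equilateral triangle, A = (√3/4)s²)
A = (√3/4)s²  →  s² = 4A/√3 = 4·41.2/√3 = 95.1473
s = 9.75435
Perimeter = 3s = 29.26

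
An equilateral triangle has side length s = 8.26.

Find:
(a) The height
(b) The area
(a) Height h = s·√3/2 = 8.26·√3/2 = 7.153
(b) Area = (√3/4)·s² = (√3/4)·8.26² = (√3/4)·68.2276 = 29.54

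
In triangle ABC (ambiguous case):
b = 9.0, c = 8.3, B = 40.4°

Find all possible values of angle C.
sin(C)/c = sin(B)/b  →  sin(C) = c·sin(B)/b = 8.3·sin(40.4°)/9.0 = 0.597711
C₁ = arcsin(0.597711) = 36.71°,  C₂ = 180° - C₁ = 143.29°
Check C₂: A = 180° - 40.4° - 143.29° = -3.69° ≤ 0, rejected
C = 36.71° (one solution)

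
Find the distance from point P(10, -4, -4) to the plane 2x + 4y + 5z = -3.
d = |2(10) + 4(-4) + 5(-4) - (-3)| / √(2² + 4² + 5²) = 13/√45 = 1.938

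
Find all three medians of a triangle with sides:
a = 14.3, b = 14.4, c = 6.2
Using m_x = ½√(2y² + 2z² - x²):
m_a = ½√(2·14.4² + 2·6.2² - 14.3²) = ½√287.11 = 8.472
m_b = ½√(2·14.3² + 2·6.2² - 14.4²) = ½√278.5 = 8.344
m_c = ½√(2·14.3² + 2·14.4² - 6.2²) = ½√785.26 = 14.01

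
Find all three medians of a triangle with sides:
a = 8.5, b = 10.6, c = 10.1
Using m_x = ½√(2y² + 2z² - x²):
m_a = ½√(2·10.6² + 2·10.1² - 8.5²) = ½√356.49 = 9.44
m_b = ½√(2·8.5² + 2·10.1² - 10.6²) = ½√236.16 = 7.684
m_c = ½√(2·8.5² + 2·10.6² - 10.1²) = ½√267.21 = 8.173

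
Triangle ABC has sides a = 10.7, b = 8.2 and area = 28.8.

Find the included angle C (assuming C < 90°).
Area = ½ab·sin(C)  →  sin(C) = 2·Area/(ab)
sin(C) = 2·28.8/(10.7·8.2) = 0.656485
C = arcsin(0.656485) = 41.03°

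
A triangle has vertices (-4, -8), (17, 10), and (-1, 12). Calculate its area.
Using the coordinate formula: Area = (1/2)|x₁(y₂-y₃) + x₂(y₃-y₁) + x₃(y₁-y₂)|
Area = (1/2)|(-4)(10-12) + 17(12-(-8)) + (-1)((-8)-10)|
Area = (1/2)|(-4)*(-2) + 17*20 + (-1)*(-18)|
Area = (1/2)|8 + 340 + 18|
Area = (1/2)*366 = 183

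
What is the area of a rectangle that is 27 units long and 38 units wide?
Area = length * width
Area = 27 * 38
Area = 1026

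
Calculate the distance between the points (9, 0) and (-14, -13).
Using the distance formula: d = sqrt((x₂-x₁)² + (y₂-y₁)²)
dx = (-14) - 9 = -23
dy = (-13) - 0 = -13
d = sqrt((-23)² + (-13)²) = sqrt(529 + 169) = sqrt(698) = 26.42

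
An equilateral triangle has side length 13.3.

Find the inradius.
For an equilateral triangle, r = s/(2√3) where s is the side.
r = 13.3/(2√3) = 13.3/3.464102 = 3.839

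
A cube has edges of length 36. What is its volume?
Volume = s³
Volume = 36³
Volume = 46656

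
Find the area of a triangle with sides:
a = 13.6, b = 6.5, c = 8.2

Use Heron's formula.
s = (a+b+c)/2 = (13.6+6.5+8.2)/2 = 14.15
A = √(s(s-a)(s-b)(s-c)) = √(14.15·0.55·7.65·5.95)
A = √354.24 = 18.82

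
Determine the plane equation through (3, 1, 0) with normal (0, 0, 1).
d = n·P = (0)(3) + (0)(1) + (1)(0) = 0
Plane: z = 0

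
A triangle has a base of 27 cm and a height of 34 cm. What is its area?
Area = (1/2) * base * height
Area = (1/2) * 27 * 34
Area = 459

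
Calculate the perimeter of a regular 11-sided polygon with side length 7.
Perimeter = number of sides * side length
Perimeter = 11 * 7
Perimeter = 77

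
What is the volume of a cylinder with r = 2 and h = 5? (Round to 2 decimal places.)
Volume = pi * r² * h
Volume = pi * 2² * 5
Volume = pi * 4 * 5
Volume = pi * 20
Volume = 62.83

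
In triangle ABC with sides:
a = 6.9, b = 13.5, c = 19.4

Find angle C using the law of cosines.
cos(C) = (a² + b² - c²)/(2ab)
cos(C) = (6.9² + 13.5² - 19.4²)/(2·6.9·13.5) = -146.5/186.3 = -0.786366
C = arccos(-0.786366) = 141.8°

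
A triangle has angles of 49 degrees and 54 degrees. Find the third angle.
Sum of angles in a triangle = 180 degrees
Third angle = 180 - 49 - 54
Third angle = 77 degrees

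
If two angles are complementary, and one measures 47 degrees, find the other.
Complementary angles sum to 90 degrees.
Other angle = 90 - 47
Other angle = 43 degrees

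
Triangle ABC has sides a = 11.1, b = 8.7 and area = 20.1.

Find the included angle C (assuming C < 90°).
Area = ½ab·sin(C)  →  sin(C) = 2·Area/(ab)
sin(C) = 2·20.1/(11.1·8.7) = 0.416278
C = arcsin(0.416278) = 24.6°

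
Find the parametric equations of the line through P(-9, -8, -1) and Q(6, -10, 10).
Direction vector d = Q - P = (15, -2, 11)
x = -9 + 15t, y = -8 - 2t, z = -1 + 11t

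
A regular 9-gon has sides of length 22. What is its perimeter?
Perimeter = number of sides * side length
Perimeter = 9 * 22
Perimeter = 198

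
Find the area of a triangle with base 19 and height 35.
Area = (1/2) * base * height
Area = (1/2) * 19 * 35
Area = 332.50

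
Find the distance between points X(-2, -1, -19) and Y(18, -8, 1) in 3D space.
d = √[(20)² + (-7)² + (20)²] = √849 = 29.14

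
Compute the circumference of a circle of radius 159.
Circumference = 2 * pi * r
Circumference = 2 * pi * 159
Circumference = 999.03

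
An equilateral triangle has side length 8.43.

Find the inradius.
For an equilateral triangle, r = s/(2√3) where s is the side.
r = 8.43/(2√3) = 8.43/3.464102 = 2.434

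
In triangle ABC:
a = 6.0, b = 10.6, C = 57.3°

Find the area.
Using A = ½ab·sin(C):
A = ½·6.0·10.6·sin(57.3°) = ½·63.6·0.841511 = 26.76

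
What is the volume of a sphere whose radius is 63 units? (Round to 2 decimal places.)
Volume = (4/3) * pi * r³
Volume = (4/3) * pi * 63³
Volume = (4/3) * pi * 250047
Volume = 1047394.42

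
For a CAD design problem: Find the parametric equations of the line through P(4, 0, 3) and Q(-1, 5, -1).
Direction vector d = Q - P = (-5, 5, -4)
x = 4 - 5t, y = 0 + 5t, z = 3 - 4t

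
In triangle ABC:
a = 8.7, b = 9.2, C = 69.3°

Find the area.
Using A = ½ab·sin(C):
A = ½·8.7·9.2·sin(69.3°) = ½·80.04·0.935444 = 37.44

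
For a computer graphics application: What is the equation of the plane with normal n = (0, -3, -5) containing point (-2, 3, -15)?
d = n·P = (0)(-2) + (-3)(3) + (-5)(-15) = 66
Plane: -3y - 5z = 66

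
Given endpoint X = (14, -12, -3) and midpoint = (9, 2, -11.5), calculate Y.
Y = (2×9 - 14, 2×2 - (-12), 2×(-11.5) - (-3)) = (4, 16, -20)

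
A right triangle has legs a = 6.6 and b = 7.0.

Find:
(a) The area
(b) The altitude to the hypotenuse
(a) Area = ½ab = ½·6.6·7.0 = 23.1
(b) Hypotenuse c = √(6.6² + 7.0²) = √92.56 = 9.62081
    Area = ½·c·h_c  →  h_c = 2·Area/c = 2·23.1/9.62081 = 4.802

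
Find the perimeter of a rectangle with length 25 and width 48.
Perimeter = 2 * (length + width)
Perimeter = 2 * (25 + 48)
Perimeter = 2 * 73
Perimeter = 146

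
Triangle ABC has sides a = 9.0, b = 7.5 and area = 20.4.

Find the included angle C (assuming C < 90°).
Area = ½ab·sin(C)  →  sin(C) = 2·Area/(ab)
sin(C) = 2·20.4/(9.0·7.5) = 0.604444
C = arcsin(0.604444) = 37.19°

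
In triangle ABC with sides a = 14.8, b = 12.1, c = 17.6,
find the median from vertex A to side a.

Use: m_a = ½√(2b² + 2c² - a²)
m_a = ½√(2·12.1² + 2·17.6² - 14.8²)
m_a = ½√(292.82 + 619.52 - 219.04) = ½√693.3 = 13.17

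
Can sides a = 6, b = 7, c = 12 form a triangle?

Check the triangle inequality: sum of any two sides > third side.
Yes, triangle inequality satisfied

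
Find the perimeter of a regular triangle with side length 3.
Perimeter = number of sides * side length
Perimeter = 3 * 3
Perimeter = 9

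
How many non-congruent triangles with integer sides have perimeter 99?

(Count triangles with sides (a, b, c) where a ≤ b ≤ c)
With a ≤ b ≤ c and a + b + c = 99, the triangle inequality a + b > c gives c < 99/2, so c ≤ 49.
Iterate a from 1 to ⌊p/3⌋ = 33; for each a, b ranges from a to ⌊(p−a)/2⌋ with c = p − a − b, keeping only c ≥ b.
Triples: (1, 49, 49), (2, 48, 49), (3, 47, 49), …
Count = 217 triangles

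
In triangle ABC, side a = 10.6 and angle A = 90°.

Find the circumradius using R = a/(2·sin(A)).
R = a/(2·sin(A)) = 10.6/(2·sin(90°))
R = 10.6/(2·1.000000) = 10.6/2.000000 = 5.3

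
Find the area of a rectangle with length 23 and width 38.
Area = length * width
Area = 23 * 38
Area = 874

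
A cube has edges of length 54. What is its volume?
Volume = s³
Volume = 54³
Volume = 157464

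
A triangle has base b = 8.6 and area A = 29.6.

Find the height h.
A = ½bh  →  h = 2A/b
h = 2·29.6/8.6 = 6.884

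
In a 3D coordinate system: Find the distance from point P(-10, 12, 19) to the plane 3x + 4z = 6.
d = |3(-10) + 0(12) + 4(19) - (6)| / √(3² + 0² + 4²) = 40/√25 = 8.0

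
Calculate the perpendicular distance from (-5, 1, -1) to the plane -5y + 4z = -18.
d = |0(-5) + (-5)(1) + 4(-1) - (-18)| / √(0² + (-5)² + 4²) = 9/√41 = 1.406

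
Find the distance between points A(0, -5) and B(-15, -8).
Using the distance formula: d = sqrt((x₂-x₁)² + (y₂-y₁)²)
dx = (-15) - 0 = -15
dy = (-8) - (-5) = -3
d = sqrt((-15)² + (-3)²) = sqrt(225 + 9) = sqrt(234) = 15.30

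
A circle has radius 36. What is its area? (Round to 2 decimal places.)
Area = pi * r²
Area = pi * 36²
Area = pi * 1296
Area = 4071.50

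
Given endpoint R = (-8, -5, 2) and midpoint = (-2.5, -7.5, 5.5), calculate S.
S = (2×(-2.5) - (-8), 2×(-7.5) - (-5), 2×5.5 - 2) = (3, -10, 9)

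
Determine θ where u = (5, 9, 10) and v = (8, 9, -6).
u·v = 61, |u|² = 206, |v|² = 181
cos θ = 61/√37286 ≈ 0.3159
θ ≈ 71.58°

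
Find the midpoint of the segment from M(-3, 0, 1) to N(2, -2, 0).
Midpoint = ((-3+2)/2, (0-2)/2, (1+0)/2) = (-0.5, -1, 0.5)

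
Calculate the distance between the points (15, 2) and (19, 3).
Using the distance formula: d = sqrt((x₂-x₁)² + (y₂-y₁)²)
dx = 19 - 15 = 4
dy = 3 - 2 = 1
d = sqrt(4² + 1²) = sqrt(16 + 1) = sqrt(17) = 4.12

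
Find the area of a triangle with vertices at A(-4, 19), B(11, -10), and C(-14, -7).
Using the coordinate formula: Area = (1/2)|x₁(y₂-y₃) + x₂(y₃-y₁) + x₃(y₁-y₂)|
Area = (1/2)|(-4)((-10)-(-7)) + 11((-7)-19) + (-14)(19-(-10))|
Area = (1/2)|(-4)*(-3) + 11*(-26) + (-14)*29|
Area = (1/2)|12 + (-286) + (-406)|
Area = (1/2)*680 = 340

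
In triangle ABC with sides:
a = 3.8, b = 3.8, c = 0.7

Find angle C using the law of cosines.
cos(C) = (a² + b² - c²)/(2ab)
cos(C) = (3.8² + 3.8² - 0.7²)/(2·3.8·3.8) = 28.39/28.88 = 0.983033
C = arccos(0.983033) = 10.57°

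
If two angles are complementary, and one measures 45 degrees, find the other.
Complementary angles sum to 90 degrees.
Other angle = 90 - 45
Other angle = 45 degrees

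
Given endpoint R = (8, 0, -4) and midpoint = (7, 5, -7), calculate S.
S = (2×7 - 8, 2×5 - 0, 2×(-7) - (-4)) = (6, 10, -10)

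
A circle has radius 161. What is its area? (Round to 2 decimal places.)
Area = pi * r²
Area = pi * 161²
Area = pi * 25921
Area = 81433.22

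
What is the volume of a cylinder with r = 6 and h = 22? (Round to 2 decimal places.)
Volume = pi * r² * h
Volume = pi * 6² * 22
Volume = pi * 36 * 22
Volume = pi * 792
Volume = 2488.14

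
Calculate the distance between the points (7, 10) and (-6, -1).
Using the distance formula: d = sqrt((x₂-x₁)² + (y₂-y₁)²)
dx = (-6) - 7 = -13
dy = (-1) - 10 = -11
d = sqrt((-13)² + (-11)²) = sqrt(169 + 121) = sqrt(290) = 17.03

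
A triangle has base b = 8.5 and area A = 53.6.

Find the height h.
A = ½bh  →  h = 2A/b
h = 2·53.6/8.5 = 12.61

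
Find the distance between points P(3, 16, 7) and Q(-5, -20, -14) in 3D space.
d = √[(-8)² + (-36)² + (-21)²] = √1801 = 42.44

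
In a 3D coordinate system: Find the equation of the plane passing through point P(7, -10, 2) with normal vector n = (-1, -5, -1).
d = n·P = (-1)(7) + (-5)(-10) + (-1)(2) = 41
Plane: -x - 5y - z = 41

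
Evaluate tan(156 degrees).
tan(156 degrees) = -0.4452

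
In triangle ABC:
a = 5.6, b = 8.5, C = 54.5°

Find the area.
Using A = ½ab·sin(C):
A = ½·5.6·8.5·sin(54.5°) = ½·47.6·0.814116 = 19.38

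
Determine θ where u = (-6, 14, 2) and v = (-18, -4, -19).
u·v = 14, |u|² = 236, |v|² = 701
cos θ = 14/√165436 ≈ 0.03442
θ ≈ 88.03°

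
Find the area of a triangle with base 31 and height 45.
Area = (1/2) * base * height
Area = (1/2) * 31 * 45
Area = 697.50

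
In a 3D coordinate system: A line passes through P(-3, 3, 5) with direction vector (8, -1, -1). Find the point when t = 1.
P(1) = (-3 + 8(1), 3 + (-1)(1), 5 + (-1)(1)) = (5, 2, 4)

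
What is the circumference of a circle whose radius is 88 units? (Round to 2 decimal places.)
Circumference = 2 * pi * r
Circumference = 2 * pi * 88
Circumference = 552.92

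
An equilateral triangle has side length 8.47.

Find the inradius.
For an equilateral triangle, r = s/(2√3) where s is the side.
r = 8.47/(2√3) = 8.47/3.464102 = 2.445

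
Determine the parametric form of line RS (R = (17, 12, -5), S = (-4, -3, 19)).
Direction vector d = S - R = (-21, -15, 24)
x = 17 - 21t, y = 12 - 15t, z = -5 + 24t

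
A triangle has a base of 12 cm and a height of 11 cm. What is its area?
Area = (1/2) * base * height
Area = (1/2) * 12 * 11
Area = 66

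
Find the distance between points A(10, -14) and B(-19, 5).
Using the distance formula: d = sqrt((x₂-x₁)² + (y₂-y₁)²)
dx = (-19) - 10 = -29
dy = 5 - (-14) = 19
d = sqrt((-29)² + 19²) = sqrt(841 + 361) = sqrt(1202) = 34.67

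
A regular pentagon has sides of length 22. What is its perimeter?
Perimeter = number of sides * side length
Perimeter = 5 * 22
Perimeter = 110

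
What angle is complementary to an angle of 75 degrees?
Complementary angles sum to 90 degrees.
Other angle = 90 - 75
Other angle = 15 degrees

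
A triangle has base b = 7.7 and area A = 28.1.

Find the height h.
A = ½bh  →  h = 2A/b
h = 2·28.1/7.7 = 7.299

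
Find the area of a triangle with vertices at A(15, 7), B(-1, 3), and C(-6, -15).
Using the coordinate formula: Area = (1/2)|x₁(y₂-y₃) + x₂(y₃-y₁) + x₃(y₁-y₂)|
Area = (1/2)|15(3-(-15)) + (-1)((-15)-7) + (-6)(7-3)|
Area = (1/2)|15*18 + (-1)*(-22) + (-6)*4|
Area = (1/2)|270 + 22 + (-24)|
Area = (1/2)*268 = 134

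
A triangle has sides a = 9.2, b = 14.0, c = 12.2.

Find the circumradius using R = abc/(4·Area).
s = (a+b+c)/2 = 17.7
Area = √(s(s-a)(s-b)(s-c)) = √(17.7·8.5·3.7·5.5) = 55.3322
R = abc/(4·Area) = (9.2·14.0·12.2)/(4·55.3322) = 1571.36/221.3288 = 7.1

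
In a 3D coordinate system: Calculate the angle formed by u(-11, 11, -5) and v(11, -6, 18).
u·v = -277, |u|² = 267, |v|² = 481
cos θ = -277/√128427 ≈ -0.773
θ ≈ 140.6°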